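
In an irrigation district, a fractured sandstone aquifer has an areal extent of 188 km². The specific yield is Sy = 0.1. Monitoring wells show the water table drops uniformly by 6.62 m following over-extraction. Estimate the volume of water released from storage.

A = 188 km² = 1.88 × 10^8 m²
ΔV = Sy × A × Δh = 0.1 × 1.88 × 10^8 m² × 6.62 m = 1.245 × 10^8 m³

ΔV ≈ 1.24 × 10^8 m³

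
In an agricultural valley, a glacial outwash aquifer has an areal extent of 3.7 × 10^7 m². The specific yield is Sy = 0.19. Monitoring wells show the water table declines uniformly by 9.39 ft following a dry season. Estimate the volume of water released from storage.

Δh = 9.39 ft = 2.862 m
ΔV = Sy × A × Δh = 0.19 × 3.7 × 10^7 m² × 2.862 m = 2.012 × 10^7 m³

ΔV ≈ 2.01 × 10^7 m³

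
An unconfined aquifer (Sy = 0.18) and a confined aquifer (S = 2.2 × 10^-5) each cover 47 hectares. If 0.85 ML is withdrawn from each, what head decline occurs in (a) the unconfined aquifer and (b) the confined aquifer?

Δh_u ≈ 0.01 m; Δh_c ≈ 82.2 m

A = 47 hectares = 4.7 × 10^5 m²
ΔV = 0.85 ML = 850 m³
Unconfined: Δh_u = ΔV/(Sy·A) = 850/(0.18 × 4.7 × 10^5) = 0.01005 m
Confined: Δh_c = ΔV/(S·A) = 850/(2.2 × 10^-5 × 4.7 × 10^5) = 82.21 m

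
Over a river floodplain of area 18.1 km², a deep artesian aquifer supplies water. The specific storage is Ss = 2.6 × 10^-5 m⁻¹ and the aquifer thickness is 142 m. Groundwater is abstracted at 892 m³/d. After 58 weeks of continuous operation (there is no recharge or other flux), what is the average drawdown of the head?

S = Ss × b = 2.6 × 10^-5 m⁻¹ × 142 m = 3.692 × 10^-3
A = 18.1 km² = 1.81 × 10^7 m²
t = 58 weeks = 406 d
ΔV = Q × t = 892 m³/d × 406 d = 3.622 × 10^5 m³
Δh = ΔV / (S × A) = 3.622 × 10^5 / (0.003692 × 1.81 × 10^7) = 5.419 m

Δh ≈ 5.42 m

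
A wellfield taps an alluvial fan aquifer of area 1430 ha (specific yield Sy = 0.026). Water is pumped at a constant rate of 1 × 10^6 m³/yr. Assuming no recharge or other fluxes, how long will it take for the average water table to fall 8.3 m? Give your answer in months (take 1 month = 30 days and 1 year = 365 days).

A = 1430 ha = 1.43 × 10^7 m²
ΔV = Sy × A × Δh = 0.026 × 1.43 × 10^7 × 8.3 = 3.086 × 10^6 m³
Q = 1 × 10^6 m³/yr = 2740 m³/d
t = ΔV / Q = 3.086 × 10^6 m³ / 2740 m³/d = 1126 d
t = 1126 d ≈ 37.55 months

t ≈ 37.5 months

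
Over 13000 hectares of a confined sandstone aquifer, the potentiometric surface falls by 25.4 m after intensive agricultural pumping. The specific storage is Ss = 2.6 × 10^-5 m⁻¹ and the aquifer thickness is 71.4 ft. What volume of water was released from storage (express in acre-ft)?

ΔV ≈ 1510 acre-ft

b = 71.4 ft = 21.76 m
S = Ss × b = 2.6 × 10^-5 m⁻¹ × 21.76 m = 5.658 × 10^-4
A = 13000 hectares = 1.3 × 10^8 m²
ΔV = S × A × Δh = 5.658 × 10^-4 × 1.3 × 10^8 m² × 25.4 m = 1.868 × 10^6 m³
ΔV = 1.868 × 10^6 m³ = 1515 acre-ft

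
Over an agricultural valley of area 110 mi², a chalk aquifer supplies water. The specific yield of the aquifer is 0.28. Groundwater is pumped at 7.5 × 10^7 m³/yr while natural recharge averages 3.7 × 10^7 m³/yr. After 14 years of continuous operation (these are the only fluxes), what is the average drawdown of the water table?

A = 110 mi² = 2.849 × 10^8 m²
Net abstraction = 7.5 × 10^7 − 3.7 × 10^7 = 3.8 × 10^7 m³/yr
Q_net = 3.8 × 10^7 m³/yr = 1.041 × 10^5 m³/d
t = 14 years = 5110 d
ΔV = Q × t = 1.041 × 10^5 m³/d × 5110 d = 5.32 × 10^8 m³
Δh = ΔV / (Sy × A) = 5.32 × 10^8 / (0.28 × 2.849 × 10^8) = 6.669 m

Δh ≈ 6.67 m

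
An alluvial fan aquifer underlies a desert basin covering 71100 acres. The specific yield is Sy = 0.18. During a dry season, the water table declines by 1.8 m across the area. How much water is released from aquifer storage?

ΔV ≈ 9.32 × 10^7 m³

A = 71100 acres = 2.877 × 10^8 m²
ΔV = Sy × A × Δh = 0.18 × 2.877 × 10^8 m² × 1.8 m = 9.323 × 10^7 m³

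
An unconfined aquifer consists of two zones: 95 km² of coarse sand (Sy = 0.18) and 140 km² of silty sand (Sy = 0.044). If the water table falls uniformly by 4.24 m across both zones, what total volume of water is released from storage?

ΔV ≈ 9.86 × 10^7 m³

A₁ = 95 km² = 9.5 × 10^7 m²; A₂ = 140 km² = 1.4 × 10^8 m²
ΔV₁ = 0.18 × 9.5 × 10^7 × 4.24 = 7.25 × 10^7 m³
ΔV₂ = 0.044 × 1.4 × 10^8 × 4.24 = 2.612 × 10^7 m³
ΔV = ΔV₁ + ΔV₂ = 9.862 × 10^7 m³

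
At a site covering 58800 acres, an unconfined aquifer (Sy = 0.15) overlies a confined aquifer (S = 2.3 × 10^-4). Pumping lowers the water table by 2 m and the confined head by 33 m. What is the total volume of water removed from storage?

A = 58800 acres = 2.38 × 10^8 m²
Unconfined: ΔV_u = Sy × A × Δh_u = 0.15 × 2.38 × 10^8 × 2 = 7.139 × 10^7 m³
Confined: ΔV_c = S × A × Δh_c = 2.3 × 10^-4 × 2.38 × 10^8 × 33 = 1.806 × 10^6 m³
Total ΔV = 7.139 × 10^7 + 1.806 × 10^6 = 7.319 × 10^7 m³

ΔV ≈ 7.32 × 10^7 m³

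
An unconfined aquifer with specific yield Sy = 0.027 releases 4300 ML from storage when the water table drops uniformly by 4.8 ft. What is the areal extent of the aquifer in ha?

Δh = 4.8 ft = 1.463 m
ΔV = 4300 ML = 4.3 × 10^6 m³
A = ΔV / (Sy × Δh) = 4.3 × 10^6 / (0.027 × 1.463) = 1.089 × 10^8 m²
A = 1.089 × 10^8 m² = 10890 ha

A ≈ 10900 ha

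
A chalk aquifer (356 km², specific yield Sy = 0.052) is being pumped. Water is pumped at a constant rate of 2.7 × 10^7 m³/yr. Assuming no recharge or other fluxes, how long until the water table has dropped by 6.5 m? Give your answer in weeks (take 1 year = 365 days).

A = 356 km² = 3.56 × 10^8 m²
ΔV = Sy × A × Δh = 0.052 × 3.56 × 10^8 × 6.5 = 1.203 × 10^8 m³
Q = 2.7 × 10^7 m³/yr = 73970 m³/d
t = ΔV / Q = 1.203 × 10^8 m³ / 73970 m³/d = 1627 d
t = 1627 d ≈ 232.4 weeks

t ≈ 232 weeks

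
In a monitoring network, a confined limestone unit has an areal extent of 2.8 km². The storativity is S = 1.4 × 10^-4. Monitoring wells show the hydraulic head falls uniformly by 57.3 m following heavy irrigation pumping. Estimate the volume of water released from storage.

A = 2.8 km² = 2.8 × 10^6 m²
ΔV = S × A × Δh = 1.4 × 10^-4 × 2.8 × 10^6 m² × 57.3 m = 22460 m³

ΔV ≈ 22500 m³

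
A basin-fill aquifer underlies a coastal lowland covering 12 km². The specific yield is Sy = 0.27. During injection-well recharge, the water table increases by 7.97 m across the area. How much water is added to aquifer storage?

ΔV ≈ 2.58 × 10^7 m³

A = 12 km² = 1.2 × 10^7 m²
ΔV = Sy × A × Δh = 0.27 × 1.2 × 10^7 m² × 7.97 m = 2.582 × 10^7 m³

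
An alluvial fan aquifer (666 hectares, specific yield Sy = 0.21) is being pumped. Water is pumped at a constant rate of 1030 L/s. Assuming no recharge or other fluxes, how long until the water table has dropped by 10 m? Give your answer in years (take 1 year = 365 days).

A = 666 hectares = 6.66 × 10^6 m²
ΔV = Sy × A × Δh = 0.21 × 6.66 × 10^6 × 10 = 1.399 × 10^7 m³
Q = 1030 L/s = 88990 m³/d
t = ΔV / Q = 1.399 × 10^7 m³ / 88990 m³/d = 157.2 d
t = 157.2 d ≈ 0.4306 years

t ≈ 0.431 years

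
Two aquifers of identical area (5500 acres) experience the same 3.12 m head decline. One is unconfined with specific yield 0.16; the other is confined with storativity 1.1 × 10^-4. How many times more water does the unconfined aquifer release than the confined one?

A = 5500 acres = 2.226 × 10^7 m²
Unconfined: ΔV_u = Sy × A × Δh = 0.16 × 2.226 × 10^7 × 3.12 = 1.111 × 10^7 m³
Confined: ΔV_c = S × A × Δh = 1.1 × 10^-4 × 2.226 × 10^7 × 3.12 = 7639 m³
Ratio = ΔV_u / ΔV_c = Sy / S = 0.16 / 1.1 × 10^-4 = 1455

ΔV_u / ΔV_c ≈ 1450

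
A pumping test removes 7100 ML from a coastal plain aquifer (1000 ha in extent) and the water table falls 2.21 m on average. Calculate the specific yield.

Sy ≈ 0.32

A = 1000 ha = 1 × 10^7 m²
ΔV = 7100 ML = 7.1 × 10^6 m³
Sy = ΔV / (A × Δh) = 7.1 × 10^6 m³ / (1 × 10^7 m² × 2.21 m) = 0.3213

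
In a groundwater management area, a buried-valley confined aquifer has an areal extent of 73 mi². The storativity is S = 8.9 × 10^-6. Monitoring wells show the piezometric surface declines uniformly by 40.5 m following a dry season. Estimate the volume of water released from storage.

A = 73 mi² = 1.891 × 10^8 m²
ΔV = S × A × Δh = 8.9 × 10^-6 × 1.891 × 10^8 m² × 40.5 m = 68150 m³

ΔV ≈ 68100 m³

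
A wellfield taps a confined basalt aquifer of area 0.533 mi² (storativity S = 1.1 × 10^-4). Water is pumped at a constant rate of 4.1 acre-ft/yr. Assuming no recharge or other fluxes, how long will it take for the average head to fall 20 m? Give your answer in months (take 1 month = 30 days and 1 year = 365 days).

A = 0.533 mi² = 1.38 × 10^6 m²
ΔV = S × A × Δh = 1.1 × 10^-4 × 1.38 × 10^6 × 20 = 3037 m³
Q = 4.1 acre-ft/yr = 13.86 m³/d
t = ΔV / Q = 3037 m³ / 13.86 m³/d = 219.2 d
t = 219.2 d ≈ 7.306 months

t ≈ 7.31 months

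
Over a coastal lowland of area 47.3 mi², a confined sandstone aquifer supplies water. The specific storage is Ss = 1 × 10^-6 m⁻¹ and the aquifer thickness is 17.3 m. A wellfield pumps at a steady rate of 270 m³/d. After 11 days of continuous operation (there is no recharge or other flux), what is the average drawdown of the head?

Δh ≈ 1.4 m

S = Ss × b = 1 × 10^-6 m⁻¹ × 17.3 m = 1.73 × 10^-5
A = 47.3 mi² = 1.225 × 10^8 m²
ΔV = Q × t = 270 m³/d × 11 d = 2970 m³
Δh = ΔV / (S × A) = 2970 / (1.73 × 10^-5 × 1.225 × 10^8) = 1.401 m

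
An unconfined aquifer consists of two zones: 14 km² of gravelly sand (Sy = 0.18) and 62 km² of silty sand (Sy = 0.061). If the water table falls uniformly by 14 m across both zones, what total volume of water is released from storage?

A₁ = 14 km² = 1.4 × 10^7 m²; A₂ = 62 km² = 6.2 × 10^7 m²
ΔV₁ = 0.18 × 1.4 × 10^7 × 14 = 3.528 × 10^7 m³
ΔV₂ = 0.061 × 6.2 × 10^7 × 14 = 5.295 × 10^7 m³
ΔV = ΔV₁ + ΔV₂ = 8.823 × 10^7 m³

ΔV ≈ 8.82 × 10^7 m³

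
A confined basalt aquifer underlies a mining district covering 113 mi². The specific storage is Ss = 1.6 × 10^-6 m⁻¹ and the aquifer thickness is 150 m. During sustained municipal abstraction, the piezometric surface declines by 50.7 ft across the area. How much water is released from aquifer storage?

S = Ss × b = 1.6 × 10^-6 m⁻¹ × 150 m = 2.4 × 10^-4
A = 113 mi² = 2.927 × 10^8 m²
Δh = 50.7 ft = 15.45 m
ΔV = S × A × Δh = 2.4 × 10^-4 × 2.927 × 10^8 m² × 15.45 m = 1.085 × 10^6 m³

ΔV ≈ 1.09 × 10^6 m³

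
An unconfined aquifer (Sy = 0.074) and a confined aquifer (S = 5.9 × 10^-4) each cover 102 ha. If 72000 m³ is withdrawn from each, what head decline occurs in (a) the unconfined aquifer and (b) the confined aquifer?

Δh_u ≈ 0.954 m; Δh_c ≈ 120 m

A = 102 ha = 1.02 × 10^6 m²
Unconfined: Δh_u = ΔV/(Sy·A) = 72000/(0.074 × 1.02 × 10^6) = 0.9539 m
Confined: Δh_c = ΔV/(S·A) = 72000/(5.9 × 10^-4 × 1.02 × 10^6) = 119.6 m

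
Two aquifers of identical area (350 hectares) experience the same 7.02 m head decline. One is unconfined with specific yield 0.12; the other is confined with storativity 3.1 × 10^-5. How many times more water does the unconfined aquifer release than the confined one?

A = 350 hectares = 3.5 × 10^6 m²
Unconfined: ΔV_u = Sy × A × Δh = 0.12 × 3.5 × 10^6 × 7.02 = 2.948 × 10^6 m³
Confined: ΔV_c = S × A × Δh = 3.1 × 10^-5 × 3.5 × 10^6 × 7.02 = 761.7 m³
Ratio = ΔV_u / ΔV_c = Sy / S = 0.12 / 3.1 × 10^-5 = 3871

ΔV_u / ΔV_c ≈ 3870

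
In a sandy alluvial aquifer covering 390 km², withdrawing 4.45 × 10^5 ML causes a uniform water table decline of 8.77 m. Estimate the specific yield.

Sy ≈ 0.13

A = 390 km² = 3.9 × 10^8 m²
ΔV = 4.45 × 10^5 ML = 4.45 × 10^8 m³
Sy = ΔV / (A × Δh) = 4.45 × 10^8 m³ / (3.9 × 10^8 m² × 8.77 m) = 0.1301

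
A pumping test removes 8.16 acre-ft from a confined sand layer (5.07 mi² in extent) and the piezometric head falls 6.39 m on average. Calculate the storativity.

A = 5.07 mi² = 1.313 × 10^7 m²
ΔV = 8.16 acre-ft = 10070 m³
S = ΔV / (A × Δh) = 10070 m³ / (1.313 × 10^7 m² × 6.39 m) = 1.2 × 10^-4

S ≈ 1.2 × 10^-4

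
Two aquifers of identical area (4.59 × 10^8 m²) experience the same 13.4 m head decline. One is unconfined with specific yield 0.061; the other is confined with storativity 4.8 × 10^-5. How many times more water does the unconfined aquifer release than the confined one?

Unconfined: ΔV_u = Sy × A × Δh = 0.061 × 4.59 × 10^8 × 13.4 = 3.752 × 10^8 m³
Confined: ΔV_c = S × A × Δh = 4.8 × 10^-5 × 4.59 × 10^8 × 13.4 = 2.952 × 10^5 m³
Ratio = ΔV_u / ΔV_c = Sy / S = 0.061 / 4.8 × 10^-5 = 1271

ΔV_u / ΔV_c ≈ 1270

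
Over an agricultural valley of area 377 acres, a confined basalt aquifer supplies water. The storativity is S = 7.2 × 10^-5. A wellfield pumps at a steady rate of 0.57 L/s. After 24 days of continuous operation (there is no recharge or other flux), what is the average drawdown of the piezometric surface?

Δh ≈ 10.8 m

A = 377 acres = 1.526 × 10^6 m²
Q = 0.57 L/s = 49.25 m³/d
ΔV = Q × t = 49.25 m³/d × 24 d = 1182 m³
Δh = ΔV / (S × A) = 1182 / (7.2 × 10^-5 × 1.526 × 10^6) = 10.76 m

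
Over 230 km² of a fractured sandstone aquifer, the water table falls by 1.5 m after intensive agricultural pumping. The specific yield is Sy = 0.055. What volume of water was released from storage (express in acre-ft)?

ΔV ≈ 15400 acre-ft

A = 230 km² = 2.3 × 10^8 m²
ΔV = Sy × A × Δh = 0.055 × 2.3 × 10^8 m² × 1.5 m = 1.897 × 10^7 m³
ΔV = 1.897 × 10^7 m³ = 15380 acre-ft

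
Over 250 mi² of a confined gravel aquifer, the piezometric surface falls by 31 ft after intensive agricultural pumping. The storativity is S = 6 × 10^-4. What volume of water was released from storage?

A = 250 mi² = 6.475 × 10^8 m²
Δh = 31 ft = 9.449 m
ΔV = S × A × Δh = 6 × 10^-4 × 6.475 × 10^8 m² × 9.449 m = 3.671 × 10^6 m³

ΔV ≈ 3.67 × 10^6 m³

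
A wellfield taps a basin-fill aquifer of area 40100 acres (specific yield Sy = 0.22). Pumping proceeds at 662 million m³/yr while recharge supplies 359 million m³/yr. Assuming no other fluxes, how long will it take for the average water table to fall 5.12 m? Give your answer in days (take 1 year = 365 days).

A = 40100 acres = 1.623 × 10^8 m²
ΔV = Sy × A × Δh = 0.22 × 1.623 × 10^8 × 5.12 = 1.828 × 10^8 m³
Net withdrawal = 662 − 359 = 303 million m³/yr = 8.301 × 10^5 m³/d
t = ΔV / Q = 1.828 × 10^8 m³ / 8.301 × 10^5 m³/d = 220.2 d

t ≈ 220 days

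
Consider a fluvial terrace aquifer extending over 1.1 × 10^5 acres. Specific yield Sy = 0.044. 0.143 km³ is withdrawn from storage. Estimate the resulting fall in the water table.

Δh ≈ 7.3 m

A = 1.1 × 10^5 acres = 4.452 × 10^8 m²
ΔV = 0.143 km³ = 1.43 × 10^8 m³
Δh = ΔV / (Sy × A) = 1.43 × 10^8 m³ / (0.044 × 4.452 × 10^8 m²) = 7.301 m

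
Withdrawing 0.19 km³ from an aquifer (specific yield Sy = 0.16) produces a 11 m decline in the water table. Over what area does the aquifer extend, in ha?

A ≈ 10800 ha

ΔV = 0.19 km³ = 1.9 × 10^8 m³
A = ΔV / (Sy × Δh) = 1.9 × 10^8 / (0.16 × 11) = 1.08 × 10^8 m²
A = 1.08 × 10^8 m² = 10800 ha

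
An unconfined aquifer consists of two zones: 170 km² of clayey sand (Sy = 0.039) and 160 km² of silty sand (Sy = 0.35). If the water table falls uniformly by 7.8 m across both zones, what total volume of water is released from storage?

ΔV ≈ 4.89 × 10^8 m³

A₁ = 170 km² = 1.7 × 10^8 m²; A₂ = 160 km² = 1.6 × 10^8 m²
ΔV₁ = 0.039 × 1.7 × 10^8 × 7.8 = 5.171 × 10^7 m³
ΔV₂ = 0.35 × 1.6 × 10^8 × 7.8 = 4.368 × 10^8 m³
ΔV = ΔV₁ + ΔV₂ = 4.885 × 10^8 m³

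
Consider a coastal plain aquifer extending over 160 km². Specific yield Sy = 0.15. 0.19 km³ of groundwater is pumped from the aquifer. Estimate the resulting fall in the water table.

A = 160 km² = 1.6 × 10^8 m²
ΔV = 0.19 km³ = 1.9 × 10^8 m³
Δh = ΔV / (Sy × A) = 1.9 × 10^8 m³ / (0.15 × 1.6 × 10^8 m²) = 7.917 m

Δh ≈ 7.92 m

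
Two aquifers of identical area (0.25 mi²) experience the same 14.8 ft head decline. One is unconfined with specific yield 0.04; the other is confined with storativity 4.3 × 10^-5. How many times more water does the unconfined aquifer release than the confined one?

A = 0.25 mi² = 6.475 × 10^5 m²
Δh = 14.8 ft = 4.511 m
Unconfined: ΔV_u = Sy × A × Δh = 0.04 × 6.475 × 10^5 × 4.511 = 1.168 × 10^5 m³
Confined: ΔV_c = S × A × Δh = 4.3 × 10^-5 × 6.475 × 10^5 × 4.511 = 125.6 m³
Ratio = ΔV_u / ΔV_c = Sy / S = 0.04 / 4.3 × 10^-5 = 930.2

ΔV_u / ΔV_c ≈ 930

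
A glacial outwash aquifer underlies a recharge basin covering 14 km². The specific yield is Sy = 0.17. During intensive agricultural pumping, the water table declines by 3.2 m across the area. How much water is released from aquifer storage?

A = 14 km² = 1.4 × 10^7 m²
ΔV = Sy × A × Δh = 0.17 × 1.4 × 10^7 m² × 3.2 m = 7.616 × 10^6 m³

ΔV ≈ 7.62 × 10^6 m³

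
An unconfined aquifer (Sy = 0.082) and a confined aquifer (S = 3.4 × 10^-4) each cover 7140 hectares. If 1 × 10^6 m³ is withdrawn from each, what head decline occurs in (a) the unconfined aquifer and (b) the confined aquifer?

Δh_u ≈ 0.171 m; Δh_c ≈ 41.2 m

A = 7140 hectares = 7.14 × 10^7 m²
Unconfined: Δh_u = ΔV/(Sy·A) = 1 × 10^6/(0.082 × 7.14 × 10^7) = 0.1708 m
Confined: Δh_c = ΔV/(S·A) = 1 × 10^6/(3.4 × 10^-4 × 7.14 × 10^7) = 41.19 m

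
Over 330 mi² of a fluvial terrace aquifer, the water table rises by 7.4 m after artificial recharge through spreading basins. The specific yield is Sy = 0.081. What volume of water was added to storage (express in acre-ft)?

ΔV ≈ 4.15 × 10^5 acre-ft

A = 330 mi² = 8.547 × 10^8 m²
ΔV = Sy × A × Δh = 0.081 × 8.547 × 10^8 m² × 7.4 m = 5.123 × 10^8 m³
ΔV = 5.123 × 10^8 m³ = 4.153 × 10^5 acre-ft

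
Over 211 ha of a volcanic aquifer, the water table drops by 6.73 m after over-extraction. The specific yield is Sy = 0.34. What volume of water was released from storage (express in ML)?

A = 211 ha = 2.11 × 10^6 m²
ΔV = Sy × A × Δh = 0.34 × 2.11 × 10^6 m² × 6.73 m = 4.828 × 10^6 m³
ΔV = 4.828 × 10^6 m³ = 4828 ML

ΔV ≈ 4830 ML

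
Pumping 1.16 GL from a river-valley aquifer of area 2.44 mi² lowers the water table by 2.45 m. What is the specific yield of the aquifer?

Sy ≈ 0.075

A = 2.44 mi² = 6.32 × 10^6 m²
ΔV = 1.16 GL = 1.16 × 10^6 m³
Sy = ΔV / (A × Δh) = 1.16 × 10^6 m³ / (6.32 × 10^6 m² × 2.45 m) = 0.07492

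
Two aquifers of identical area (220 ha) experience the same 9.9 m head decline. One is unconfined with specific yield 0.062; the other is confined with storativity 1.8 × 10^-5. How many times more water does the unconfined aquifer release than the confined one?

A = 220 ha = 2.2 × 10^6 m²
Unconfined: ΔV_u = Sy × A × Δh = 0.062 × 2.2 × 10^6 × 9.9 = 1.35 × 10^6 m³
Confined: ΔV_c = S × A × Δh = 1.8 × 10^-5 × 2.2 × 10^6 × 9.9 = 392 m³
Ratio = ΔV_u / ΔV_c = Sy / S = 0.062 / 1.8 × 10^-5 = 3444

ΔV_u / ΔV_c ≈ 3440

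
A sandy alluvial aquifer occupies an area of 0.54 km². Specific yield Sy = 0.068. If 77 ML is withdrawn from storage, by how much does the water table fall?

A = 0.54 km² = 5.4 × 10^5 m²
ΔV = 77 ML = 77000 m³
Δh = ΔV / (Sy × A) = 77000 m³ / (0.068 × 5.4 × 10^5 m²) = 2.097 m

Δh ≈ 2.1 m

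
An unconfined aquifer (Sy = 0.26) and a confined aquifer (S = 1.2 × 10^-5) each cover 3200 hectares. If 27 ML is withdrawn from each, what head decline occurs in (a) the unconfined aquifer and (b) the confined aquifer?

Δh_u ≈ 0.00325 m; Δh_c ≈ 70.3 m

A = 3200 hectares = 3.2 × 10^7 m²
ΔV = 27 ML = 27000 m³
Unconfined: Δh_u = ΔV/(Sy·A) = 27000/(0.26 × 3.2 × 10^7) = 0.003245 m
Confined: Δh_c = ΔV/(S·A) = 27000/(1.2 × 10^-5 × 3.2 × 10^7) = 70.31 m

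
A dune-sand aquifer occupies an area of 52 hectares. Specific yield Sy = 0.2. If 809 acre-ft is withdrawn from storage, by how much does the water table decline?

Δh ≈ 9.6 m

A = 52 hectares = 5.2 × 10^5 m²
ΔV = 809 acre-ft = 9.979 × 10^5 m³
Δh = ΔV / (Sy × A) = 9.979 × 10^5 m³ / (0.2 × 5.2 × 10^5 m²) = 9.595 m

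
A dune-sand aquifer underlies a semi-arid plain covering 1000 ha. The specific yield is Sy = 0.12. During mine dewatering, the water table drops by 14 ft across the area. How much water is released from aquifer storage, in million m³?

ΔV ≈ 5.12 million m³

A = 1000 ha = 1 × 10^7 m²
Δh = 14 ft = 4.267 m
ΔV = Sy × A × Δh = 0.12 × 1 × 10^7 m² × 4.267 m = 5.121 × 10^6 m³
ΔV = 5.121 × 10^6 m³ = 5.121 million m³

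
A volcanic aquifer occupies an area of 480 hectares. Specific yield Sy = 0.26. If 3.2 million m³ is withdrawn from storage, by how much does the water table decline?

Δh ≈ 2.56 m

A = 480 hectares = 4.8 × 10^6 m²
ΔV = 3.2 million m³ = 3.2 × 10^6 m³
Δh = ΔV / (Sy × A) = 3.2 × 10^6 m³ / (0.26 × 4.8 × 10^6 m²) = 2.564 m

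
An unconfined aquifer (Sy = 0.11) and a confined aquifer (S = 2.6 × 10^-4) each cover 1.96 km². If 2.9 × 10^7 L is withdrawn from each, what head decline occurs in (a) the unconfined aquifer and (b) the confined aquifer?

A = 1.96 km² = 1.96 × 10^6 m²
ΔV = 2.9 × 10^7 L = 29000 m³
Unconfined: Δh_u = ΔV/(Sy·A) = 29000/(0.11 × 1.96 × 10^6) = 0.1345 m
Confined: Δh_c = ΔV/(S·A) = 29000/(2.6 × 10^-4 × 1.96 × 10^6) = 56.91 m

Δh_u ≈ 0.135 m; Δh_c ≈ 56.9 m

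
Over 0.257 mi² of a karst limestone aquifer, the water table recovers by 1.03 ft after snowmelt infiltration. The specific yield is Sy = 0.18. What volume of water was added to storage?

ΔV ≈ 37600 m³

A = 0.257 mi² = 6.656 × 10^5 m²
Δh = 1.03 ft = 0.3139 m
ΔV = Sy × A × Δh = 0.18 × 6.656 × 10^5 m² × 0.3139 m = 37610 m³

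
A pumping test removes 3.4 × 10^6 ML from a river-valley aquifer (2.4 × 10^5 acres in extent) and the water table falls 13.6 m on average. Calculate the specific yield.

A = 2.4 × 10^5 acres = 9.712 × 10^8 m²
ΔV = 3.4 × 10^6 ML = 3.4 × 10^9 m³
Sy = ΔV / (A × Δh) = 3.4 × 10^9 m³ / (9.712 × 10^8 m² × 13.6 m) = 0.2574

Sy ≈ 0.26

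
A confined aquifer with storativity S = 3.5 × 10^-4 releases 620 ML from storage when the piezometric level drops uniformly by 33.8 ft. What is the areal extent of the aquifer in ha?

A ≈ 17200 ha

Δh = 33.8 ft = 10.3 m
ΔV = 620 ML = 6.2 × 10^5 m³
A = ΔV / (S × Δh) = 6.2 × 10^5 / (3.5 × 10^-4 × 10.3) = 1.719 × 10^8 m²
A = 1.719 × 10^8 m² = 17190 ha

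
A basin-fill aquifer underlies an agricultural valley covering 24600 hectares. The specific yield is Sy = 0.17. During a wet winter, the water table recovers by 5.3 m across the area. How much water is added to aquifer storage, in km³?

A = 24600 hectares = 2.46 × 10^8 m²
ΔV = Sy × A × Δh = 0.17 × 2.46 × 10^8 m² × 5.3 m = 2.216 × 10^8 m³
ΔV = 2.216 × 10^8 m³ = 0.2216 km³

ΔV ≈ 0.222 km³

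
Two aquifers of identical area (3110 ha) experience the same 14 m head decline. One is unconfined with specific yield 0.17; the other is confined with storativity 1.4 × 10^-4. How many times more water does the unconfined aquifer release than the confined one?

A = 3110 ha = 3.11 × 10^7 m²
Unconfined: ΔV_u = Sy × A × Δh = 0.17 × 3.11 × 10^7 × 14 = 7.402 × 10^7 m³
Confined: ΔV_c = S × A × Δh = 1.4 × 10^-4 × 3.11 × 10^7 × 14 = 60960 m³
Ratio = ΔV_u / ΔV_c = Sy / S = 0.17 / 1.4 × 10^-4 = 1214

ΔV_u / ΔV_c ≈ 1210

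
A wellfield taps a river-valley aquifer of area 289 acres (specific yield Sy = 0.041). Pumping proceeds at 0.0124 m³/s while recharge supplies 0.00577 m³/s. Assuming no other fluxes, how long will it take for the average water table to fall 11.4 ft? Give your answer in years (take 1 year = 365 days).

A = 289 acres = 1.17 × 10^6 m²
Δh = 11.4 ft = 3.475 m
ΔV = Sy × A × Δh = 0.041 × 1.17 × 10^6 × 3.475 = 1.666 × 10^5 m³
Net withdrawal = 0.0124 − 0.00577 = 0.00663 m³/s = 572.8 m³/d
t = ΔV / Q = 1.666 × 10^5 m³ / 572.8 m³/d = 290.9 d
t = 290.9 d ≈ 0.7969 years

t ≈ 0.797 years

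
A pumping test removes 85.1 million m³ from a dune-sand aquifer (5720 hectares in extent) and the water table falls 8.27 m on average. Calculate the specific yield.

A = 5720 hectares = 5.72 × 10^7 m²
ΔV = 85.1 million m³ = 8.51 × 10^7 m³
Sy = ΔV / (A × Δh) = 8.51 × 10^7 m³ / (5.72 × 10^7 m² × 8.27 m) = 0.1799

Sy ≈ 0.18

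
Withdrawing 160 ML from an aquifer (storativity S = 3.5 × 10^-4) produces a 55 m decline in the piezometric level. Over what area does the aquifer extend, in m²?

ΔV = 160 ML = 1.6 × 10^5 m³
A = ΔV / (S × Δh) = 1.6 × 10^5 / (3.5 × 10^-4 × 55) = 8.312 × 10^6 m²

A ≈ 8.31 × 10^6 m²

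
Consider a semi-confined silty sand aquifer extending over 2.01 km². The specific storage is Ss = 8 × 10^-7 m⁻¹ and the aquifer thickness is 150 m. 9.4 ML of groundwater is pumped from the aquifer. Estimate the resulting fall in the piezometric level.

Δh ≈ 39 m

S = Ss × b = 8 × 10^-7 m⁻¹ × 150 m = 1.2 × 10^-4
A = 2.01 km² = 2.01 × 10^6 m²
ΔV = 9.4 ML = 9400 m³
Δh = ΔV / (S × A) = 9400 m³ / (1.2 × 10^-4 × 2.01 × 10^6 m²) = 38.97 m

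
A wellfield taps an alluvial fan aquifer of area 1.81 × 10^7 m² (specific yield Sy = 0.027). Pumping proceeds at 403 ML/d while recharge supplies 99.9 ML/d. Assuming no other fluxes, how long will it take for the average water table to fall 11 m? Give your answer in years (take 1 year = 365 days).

t ≈ 0.0486 years

ΔV = Sy × A × Δh = 0.027 × 1.81 × 10^7 × 11 = 5.376 × 10^6 m³
Net withdrawal = 403 − 99.9 = 303.1 ML/d = 3.031 × 10^5 m³/d
t = ΔV / Q = 5.376 × 10^6 m³ / 3.031 × 10^5 m³/d = 17.74 d
t = 17.74 d ≈ 0.04859 years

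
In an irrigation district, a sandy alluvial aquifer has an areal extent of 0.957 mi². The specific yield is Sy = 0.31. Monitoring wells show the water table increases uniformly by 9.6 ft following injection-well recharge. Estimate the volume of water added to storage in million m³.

A = 0.957 mi² = 2.479 × 10^6 m²
Δh = 9.6 ft = 2.926 m
ΔV = Sy × A × Δh = 0.31 × 2.479 × 10^6 m² × 2.926 m = 2.248 × 10^6 m³
ΔV = 2.248 × 10^6 m³ = 2.248 million m³

ΔV ≈ 2.25 million m³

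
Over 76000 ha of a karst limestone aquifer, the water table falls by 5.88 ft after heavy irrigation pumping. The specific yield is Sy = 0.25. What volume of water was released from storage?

ΔV ≈ 3.41 × 10^8 m³

A = 76000 ha = 7.6 × 10^8 m²
Δh = 5.88 ft = 1.792 m
ΔV = Sy × A × Δh = 0.25 × 7.6 × 10^8 m² × 1.792 m = 3.405 × 10^8 m³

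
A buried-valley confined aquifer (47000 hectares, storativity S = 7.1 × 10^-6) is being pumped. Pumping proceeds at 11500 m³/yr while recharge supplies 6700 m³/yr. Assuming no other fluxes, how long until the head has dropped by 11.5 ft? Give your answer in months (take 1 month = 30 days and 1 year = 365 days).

A = 47000 hectares = 4.7 × 10^8 m²
Δh = 11.5 ft = 3.505 m
ΔV = S × A × Δh = 7.1 × 10^-6 × 4.7 × 10^8 × 3.505 = 11700 m³
Net withdrawal = 11500 − 6700 = 4800 m³/yr = 13.15 m³/d
t = ΔV / Q = 11700 m³ / 13.15 m³/d = 889.4 d
t = 889.4 d ≈ 29.65 months

t ≈ 29.6 months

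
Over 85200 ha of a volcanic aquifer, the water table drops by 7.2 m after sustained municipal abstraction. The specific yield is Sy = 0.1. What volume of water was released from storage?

A = 85200 ha = 8.52 × 10^8 m²
ΔV = Sy × A × Δh = 0.1 × 8.52 × 10^8 m² × 7.2 m = 6.134 × 10^8 m³

ΔV ≈ 6.13 × 10^8 m³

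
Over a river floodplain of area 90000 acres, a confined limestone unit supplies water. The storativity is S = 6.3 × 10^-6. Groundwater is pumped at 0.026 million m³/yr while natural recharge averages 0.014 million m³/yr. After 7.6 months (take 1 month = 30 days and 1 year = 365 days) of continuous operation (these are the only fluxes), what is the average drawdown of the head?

Δh ≈ 3.27 m

A = 90000 acres = 3.642 × 10^8 m²
Net abstraction = 0.026 − 0.014 = 0.012 million m³/yr
Q_net = 0.012 million m³/yr = 32.88 m³/d
t = 7.6 months = 228 d
ΔV = Q × t = 32.88 m³/d × 228 d = 7496 m³
Δh = ΔV / (S × A) = 7496 / (6.3 × 10^-6 × 3.642 × 10^8) = 3.267 m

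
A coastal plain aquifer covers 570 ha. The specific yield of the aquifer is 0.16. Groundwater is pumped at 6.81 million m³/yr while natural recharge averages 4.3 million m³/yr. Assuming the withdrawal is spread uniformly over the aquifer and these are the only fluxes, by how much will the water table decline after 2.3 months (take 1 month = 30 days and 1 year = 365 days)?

Δh ≈ 0.52 m

A = 570 ha = 5.7 × 10^6 m²
Net abstraction = 6.81 − 4.3 = 2.51 million m³/yr
Q_net = 2.51 million m³/yr = 6877 m³/d
t = 2.3 months = 69 d
ΔV = Q × t = 6877 m³/d × 69 d = 4.745 × 10^5 m³
Δh = ΔV / (Sy × A) = 4.745 × 10^5 / (0.16 × 5.7 × 10^6) = 0.5203 m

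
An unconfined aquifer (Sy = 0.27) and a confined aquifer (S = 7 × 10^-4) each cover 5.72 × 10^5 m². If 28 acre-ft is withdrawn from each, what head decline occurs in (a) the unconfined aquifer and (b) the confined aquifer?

ΔV = 28 acre-ft = 34540 m³
Unconfined: Δh_u = ΔV/(Sy·A) = 34540/(0.27 × 5.72 × 10^5) = 0.2236 m
Confined: Δh_c = ΔV/(S·A) = 34540/(7 × 10^-4 × 5.72 × 10^5) = 86.26 m

Δh_u ≈ 0.224 m; Δh_c ≈ 86.3 m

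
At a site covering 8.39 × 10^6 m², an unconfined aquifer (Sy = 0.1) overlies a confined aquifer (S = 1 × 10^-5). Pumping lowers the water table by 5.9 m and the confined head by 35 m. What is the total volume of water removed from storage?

ΔV ≈ 4.95 × 10^6 m³

Unconfined: ΔV_u = Sy × A × Δh_u = 0.1 × 8.39 × 10^6 × 5.9 = 4.95 × 10^6 m³
Confined: ΔV_c = S × A × Δh_c = 1 × 10^-5 × 8.39 × 10^6 × 35 = 2936 m³
Total ΔV = 4.95 × 10^6 + 2936 = 4.953 × 10^6 m³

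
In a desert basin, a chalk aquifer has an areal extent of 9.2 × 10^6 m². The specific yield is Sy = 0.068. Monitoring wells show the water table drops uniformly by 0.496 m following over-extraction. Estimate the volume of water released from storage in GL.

ΔV ≈ 0.31 GL

ΔV = Sy × A × Δh = 0.068 × 9.2 × 10^6 m² × 0.496 m = 3.103 × 10^5 m³
ΔV = 3.103 × 10^5 m³ = 0.3103 GL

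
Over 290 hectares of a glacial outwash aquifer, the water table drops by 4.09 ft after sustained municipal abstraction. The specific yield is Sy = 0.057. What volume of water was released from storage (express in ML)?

ΔV ≈ 206 ML

A = 290 hectares = 2.9 × 10^6 m²
Δh = 4.09 ft = 1.247 m
ΔV = Sy × A × Δh = 0.057 × 2.9 × 10^6 m² × 1.247 m = 2.061 × 10^5 m³
ΔV = 2.061 × 10^5 m³ = 206.1 ML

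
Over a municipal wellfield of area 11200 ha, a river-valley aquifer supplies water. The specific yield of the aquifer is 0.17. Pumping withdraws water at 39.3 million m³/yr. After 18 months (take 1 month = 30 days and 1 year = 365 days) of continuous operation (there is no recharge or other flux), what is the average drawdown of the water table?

A = 11200 ha = 1.12 × 10^8 m²
Q = 39.3 million m³/yr = 1.077 × 10^5 m³/d
t = 18 months = 540 d
ΔV = Q × t = 1.077 × 10^5 m³/d × 540 d = 5.814 × 10^7 m³
Δh = ΔV / (Sy × A) = 5.814 × 10^7 / (0.17 × 1.12 × 10^8) = 3.054 m

Δh ≈ 3.05 m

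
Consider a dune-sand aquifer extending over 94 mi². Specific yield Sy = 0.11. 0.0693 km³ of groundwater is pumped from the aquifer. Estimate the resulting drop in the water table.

A = 94 mi² = 2.435 × 10^8 m²
ΔV = 0.0693 km³ = 6.93 × 10^7 m³
Δh = ΔV / (Sy × A) = 6.93 × 10^7 m³ / (0.11 × 2.435 × 10^8 m²) = 2.588 m

Δh ≈ 2.59 m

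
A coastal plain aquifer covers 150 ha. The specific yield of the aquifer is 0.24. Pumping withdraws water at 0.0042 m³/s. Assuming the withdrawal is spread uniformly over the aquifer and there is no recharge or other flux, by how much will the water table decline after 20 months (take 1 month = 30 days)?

A = 150 ha = 1.5 × 10^6 m²
Q = 0.0042 m³/s = 362.9 m³/d
t = 20 months = 600 d
ΔV = Q × t = 362.9 m³/d × 600 d = 2.177 × 10^5 m³
Δh = ΔV / (Sy × A) = 2.177 × 10^5 / (0.24 × 1.5 × 10^6) = 0.6048 m

Δh ≈ 0.605 m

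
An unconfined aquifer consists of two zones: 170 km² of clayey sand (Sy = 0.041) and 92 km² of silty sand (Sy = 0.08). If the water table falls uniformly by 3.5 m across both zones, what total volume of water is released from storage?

ΔV ≈ 5.02 × 10^7 m³

A₁ = 170 km² = 1.7 × 10^8 m²; A₂ = 92 km² = 9.2 × 10^7 m²
ΔV₁ = 0.041 × 1.7 × 10^8 × 3.5 = 2.439 × 10^7 m³
ΔV₂ = 0.08 × 9.2 × 10^7 × 3.5 = 2.576 × 10^7 m³
ΔV = ΔV₁ + ΔV₂ = 5.016 × 10^7 m³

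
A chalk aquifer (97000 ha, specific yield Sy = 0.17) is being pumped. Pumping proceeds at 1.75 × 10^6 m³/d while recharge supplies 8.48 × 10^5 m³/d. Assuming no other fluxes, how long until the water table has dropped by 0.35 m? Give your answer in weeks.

A = 97000 ha = 9.7 × 10^8 m²
ΔV = Sy × A × Δh = 0.17 × 9.7 × 10^8 × 0.35 = 5.771 × 10^7 m³
Net withdrawal = 1.75 × 10^6 − 8.48 × 10^5 = 9.02 × 10^5 m³/d
t = ΔV / Q = 5.771 × 10^7 m³ / 9.02 × 10^5 m³/d = 63.99 d
t = 63.99 d ≈ 9.141 weeks

t ≈ 9.14 weeks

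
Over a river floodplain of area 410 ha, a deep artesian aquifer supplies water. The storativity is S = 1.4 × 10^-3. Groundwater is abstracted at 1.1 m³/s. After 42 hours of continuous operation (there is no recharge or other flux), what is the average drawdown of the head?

Δh ≈ 29 m

A = 410 ha = 4.1 × 10^6 m²
Q = 1.1 m³/s = 95040 m³/d
t = 42 hours = 1.75 d
ΔV = Q × t = 95040 m³/d × 1.75 d = 1.663 × 10^5 m³
Δh = ΔV / (S × A) = 1.663 × 10^5 / (0.0014 × 4.1 × 10^6) = 28.98 m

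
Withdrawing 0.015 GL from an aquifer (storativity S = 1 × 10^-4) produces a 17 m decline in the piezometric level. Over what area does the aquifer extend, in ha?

ΔV = 0.015 GL = 15000 m³
A = ΔV / (S × Δh) = 15000 / (1 × 10^-4 × 17) = 8.824 × 10^6 m²
A = 8.824 × 10^6 m² = 882.4 ha

A ≈ 882 ha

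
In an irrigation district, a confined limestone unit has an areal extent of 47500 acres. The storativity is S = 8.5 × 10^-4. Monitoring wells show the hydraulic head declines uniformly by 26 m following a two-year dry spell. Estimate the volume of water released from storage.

A = 47500 acres = 1.922 × 10^8 m²
ΔV = S × A × Δh = 8.5 × 10^-4 × 1.922 × 10^8 m² × 26 m = 4.248 × 10^6 m³

ΔV ≈ 4.25 × 10^6 m³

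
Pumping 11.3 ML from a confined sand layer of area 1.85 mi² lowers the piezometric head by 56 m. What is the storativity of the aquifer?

S ≈ 4.2 × 10^-5

A = 1.85 mi² = 4.791 × 10^6 m²
ΔV = 11.3 ML = 11300 m³
S = ΔV / (A × Δh) = 11300 m³ / (4.791 × 10^6 m² × 56 m) = 4.211 × 10^-5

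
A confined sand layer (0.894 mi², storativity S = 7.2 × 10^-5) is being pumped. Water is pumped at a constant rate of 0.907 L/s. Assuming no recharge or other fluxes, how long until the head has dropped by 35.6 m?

t ≈ 75.7 days

A = 0.894 mi² = 2.315 × 10^6 m²
ΔV = S × A × Δh = 7.2 × 10^-5 × 2.315 × 10^6 × 35.6 = 5935 m³
Q = 0.907 L/s = 78.36 m³/d
t = ΔV / Q = 5935 m³ / 78.36 m³/d = 75.74 d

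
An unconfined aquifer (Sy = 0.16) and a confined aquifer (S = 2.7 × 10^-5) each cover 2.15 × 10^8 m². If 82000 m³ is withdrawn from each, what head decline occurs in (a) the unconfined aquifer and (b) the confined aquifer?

Unconfined: Δh_u = ΔV/(Sy·A) = 82000/(0.16 × 2.15 × 10^8) = 0.002384 m
Confined: Δh_c = ΔV/(S·A) = 82000/(2.7 × 10^-5 × 2.15 × 10^8) = 14.13 m

Δh_u ≈ 0.00238 m; Δh_c ≈ 14.1 m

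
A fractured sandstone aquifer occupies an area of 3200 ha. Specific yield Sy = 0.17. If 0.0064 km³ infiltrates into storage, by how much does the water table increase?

Δh ≈ 1.18 m

A = 3200 ha = 3.2 × 10^7 m²
ΔV = 0.0064 km³ = 6.4 × 10^6 m³
Δh = ΔV / (Sy × A) = 6.4 × 10^6 m³ / (0.17 × 3.2 × 10^7 m²) = 1.176 m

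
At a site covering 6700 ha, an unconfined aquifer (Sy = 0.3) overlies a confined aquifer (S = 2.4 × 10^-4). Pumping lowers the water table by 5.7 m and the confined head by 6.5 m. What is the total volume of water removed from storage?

A = 6700 ha = 6.7 × 10^7 m²
Unconfined: ΔV_u = Sy × A × Δh_u = 0.3 × 6.7 × 10^7 × 5.7 = 1.146 × 10^8 m³
Confined: ΔV_c = S × A × Δh_c = 2.4 × 10^-4 × 6.7 × 10^7 × 6.5 = 1.045 × 10^5 m³
Total ΔV = 1.146 × 10^8 + 1.045 × 10^5 = 1.147 × 10^8 m³

ΔV ≈ 1.15 × 10^8 m³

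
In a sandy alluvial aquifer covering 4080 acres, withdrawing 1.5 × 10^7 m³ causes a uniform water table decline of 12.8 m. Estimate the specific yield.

A = 4080 acres = 1.651 × 10^7 m²
Sy = ΔV / (A × Δh) = 1.5 × 10^7 m³ / (1.651 × 10^7 m² × 12.8 m) = 0.07097

Sy ≈ 0.071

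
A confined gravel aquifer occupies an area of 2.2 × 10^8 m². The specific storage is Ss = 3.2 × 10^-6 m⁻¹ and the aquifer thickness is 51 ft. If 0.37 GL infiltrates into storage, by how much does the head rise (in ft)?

b = 51 ft = 15.54 m
S = Ss × b = 3.2 × 10^-6 m⁻¹ × 15.54 m = 4.974 × 10^-5
ΔV = 0.37 GL = 3.7 × 10^5 m³
Δh = ΔV / (S × A) = 3.7 × 10^5 m³ / (4.974 × 10^-5 × 2.2 × 10^8 m²) = 33.81 m
Δh = 33.81 m = 110.9 ft

Δh ≈ 111 ft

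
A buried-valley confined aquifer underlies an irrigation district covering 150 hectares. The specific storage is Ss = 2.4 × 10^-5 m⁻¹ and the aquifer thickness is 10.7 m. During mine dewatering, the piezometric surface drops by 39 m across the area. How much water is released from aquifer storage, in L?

ΔV ≈ 1.5 × 10^7 L

S = Ss × b = 2.4 × 10^-5 m⁻¹ × 10.7 m = 2.568 × 10^-4
A = 150 hectares = 1.5 × 10^6 m²
ΔV = S × A × Δh = 2.568 × 10^-4 × 1.5 × 10^6 m² × 39 m = 15020 m³
ΔV = 15020 m³ = 1.502 × 10^7 L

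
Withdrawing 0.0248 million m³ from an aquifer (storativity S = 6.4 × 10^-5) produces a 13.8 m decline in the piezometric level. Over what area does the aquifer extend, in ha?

A ≈ 2810 ha

ΔV = 0.0248 million m³ = 24800 m³
A = ΔV / (S × Δh) = 24800 / (6.4 × 10^-5 × 13.8) = 2.808 × 10^7 m²
A = 2.808 × 10^7 m² = 2808 ha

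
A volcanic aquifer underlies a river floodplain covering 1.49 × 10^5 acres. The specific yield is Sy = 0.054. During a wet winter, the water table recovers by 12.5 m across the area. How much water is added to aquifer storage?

ΔV ≈ 4.07 × 10^8 m³

A = 1.49 × 10^5 acres = 6.03 × 10^8 m²
ΔV = Sy × A × Δh = 0.054 × 6.03 × 10^8 m² × 12.5 m = 4.07 × 10^8 m³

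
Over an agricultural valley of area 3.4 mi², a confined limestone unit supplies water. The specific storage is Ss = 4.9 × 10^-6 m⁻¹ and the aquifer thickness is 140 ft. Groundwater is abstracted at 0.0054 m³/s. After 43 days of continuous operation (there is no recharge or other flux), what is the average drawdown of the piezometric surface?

Δh ≈ 10.9 m

b = 140 ft = 42.67 m
S = Ss × b = 4.9 × 10^-6 m⁻¹ × 42.67 m = 2.091 × 10^-4
A = 3.4 mi² = 8.806 × 10^6 m²
Q = 0.0054 m³/s = 466.6 m³/d
ΔV = Q × t = 466.6 m³/d × 43 d = 20060 m³
Δh = ΔV / (S × A) = 20060 / (2.091 × 10^-4 × 8.806 × 10^6) = 10.9 m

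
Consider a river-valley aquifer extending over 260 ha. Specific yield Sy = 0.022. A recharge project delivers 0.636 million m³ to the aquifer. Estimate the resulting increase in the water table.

Δh ≈ 11.1 m

A = 260 ha = 2.6 × 10^6 m²
ΔV = 0.636 million m³ = 6.36 × 10^5 m³
Δh = ΔV / (Sy × A) = 6.36 × 10^5 m³ / (0.022 × 2.6 × 10^6 m²) = 11.12 m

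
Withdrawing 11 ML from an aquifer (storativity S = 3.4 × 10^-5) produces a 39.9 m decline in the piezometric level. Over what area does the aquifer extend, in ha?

ΔV = 11 ML = 11000 m³
A = ΔV / (S × Δh) = 11000 / (3.4 × 10^-5 × 39.9) = 8.109 × 10^6 m²
A = 8.109 × 10^6 m² = 810.9 ha

A ≈ 811 ha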